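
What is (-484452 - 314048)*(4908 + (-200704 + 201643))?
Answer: -4668829500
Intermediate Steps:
(-484452 - 314048)*(4908 + (-200704 + 201643)) = -798500*(4908 + 939) = -798500*5847 = -4668829500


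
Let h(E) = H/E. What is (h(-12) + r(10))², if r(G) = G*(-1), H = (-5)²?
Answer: 21025/144 ≈ 146.01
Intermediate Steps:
H = 25
r(G) = -G
h(E) = 25/E
(h(-12) + r(10))² = (25/(-12) - 1*10)² = (25*(-1/12) - 10)² = (-25/12 - 10)² = (-145/12)² = 21025/144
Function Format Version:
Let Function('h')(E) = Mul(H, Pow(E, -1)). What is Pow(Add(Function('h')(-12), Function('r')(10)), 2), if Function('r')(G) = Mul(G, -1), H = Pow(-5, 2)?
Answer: Rational(21025, 144) ≈ 146.01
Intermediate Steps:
H = 25
Function('r')(G) = Mul(-1, G)
Function('h')(E) = Mul(25, Pow(E, -1))
Pow(Add(Function('h')(-12), Function('r')(10)), 2) = Pow(Add(Mul(25, Pow(-12, -1)), Mul(-1, 10)), 2) = Pow(Add(Mul(25, Rational(-1, 12)), -10), 2) = Pow(Add(Rational(-25, 12), -10), 2) = Pow(Rational(-145, 12), 2) = Rational(21025, 144)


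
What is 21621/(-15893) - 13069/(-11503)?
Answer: -41000746/182817179 ≈ -0.22427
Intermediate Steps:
21621/(-15893) - 13069/(-11503) = 21621*(-1/15893) - 13069*(-1/11503) = -21621/15893 + 13069/11503 = -41000746/182817179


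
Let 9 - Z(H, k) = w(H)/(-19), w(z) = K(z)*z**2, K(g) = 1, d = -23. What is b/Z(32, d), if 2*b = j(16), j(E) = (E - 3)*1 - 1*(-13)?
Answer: 247/1195 ≈ 0.20669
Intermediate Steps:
w(z) = z**2 (w(z) = 1*z**2 = z**2)
j(E) = 10 + E (j(E) = (-3 + E)*1 + 13 = (-3 + E) + 13 = 10 + E)
Z(H, k) = 9 + H**2/19 (Z(H, k) = 9 - H**2/(-19) = 9 - H**2*(-1)/19 = 9 - (-1)*H**2/19 = 9 + H**2/19)
b = 13 (b = (10 + 16)/2 = (1/2)*26 = 13)
b/Z(32, d) = 13/(9 + (1/19)*32**2) = 13/(9 + (1/19)*1024) = 13/(9 + 1024/19) = 13/(1195/19) = 13*(19/1195) = 247/1195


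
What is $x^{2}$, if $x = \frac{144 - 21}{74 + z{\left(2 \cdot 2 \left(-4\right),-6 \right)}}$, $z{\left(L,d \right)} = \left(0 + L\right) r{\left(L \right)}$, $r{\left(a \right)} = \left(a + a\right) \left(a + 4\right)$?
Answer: $\frac{15129}{36844900} \approx 0.00041061$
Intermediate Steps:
$r{\left(a \right)} = 2 a \left(4 + a\right)$
$z{\left(L,d \right)} = 2 L^{2} \left(4 + L\right)$ ($z{\left(L,d \right)} = \left(0 + L\right) 2 L \left(4 + L\right) = L 2 L \left(4 + L\right) = 2 L^{2} \left(4 + L\right)$)
$x = - \frac{123}{6070}$ ($x = \frac{144 - 21}{74 + 2 \left(2 \cdot 2 \left(-4\right)\right)^{2} \left(4 + 2 \cdot 2 \left(-4\right)\right)} = \frac{123}{74 + 2 \left(4 \left(-4\right)\right)^{2} \left(4 + 4 \left(-4\right)\right)} = \frac{123}{74 + 2 \left(-16\right)^{2} \left(4 - 16\right)} = \frac{123}{74 + 2 \cdot 256 \left(-12\right)} = \frac{123}{74 - 6144} = \frac{123}{-6070} = 123 \left(- \frac{1}{6070}\right) = - \frac{123}{6070} \approx -0.020264$)
$x^{2} = \left(- \frac{123}{6070}\right)^{2} = \frac{15129}{36844900}$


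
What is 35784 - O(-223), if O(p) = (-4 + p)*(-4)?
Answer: 34876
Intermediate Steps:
O(p) = 16 - 4*p
35784 - O(-223) = 35784 - (16 - 4*(-223)) = 35784 - (16 + 892) = 35784 - 1*908 = 35784 - 908 = 34876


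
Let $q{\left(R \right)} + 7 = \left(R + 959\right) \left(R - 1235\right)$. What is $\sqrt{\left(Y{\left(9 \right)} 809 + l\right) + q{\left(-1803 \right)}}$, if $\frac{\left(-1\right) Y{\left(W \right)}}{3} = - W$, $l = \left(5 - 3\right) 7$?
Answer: $\sqrt{2585922} \approx 1608.1$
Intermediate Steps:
$q{\left(R \right)} = -7 + \left(-1235 + R\right) \left(959 + R\right)$ ($q{\left(R \right)} = -7 + \left(R + 959\right) \left(R - 1235\right) = -7 + \left(959 + R\right) \left(-1235 + R\right) = -7 + \left(-1235 + R\right) \left(959 + R\right)$)
$l = 14$ ($l = 2 \cdot 7 = 14$)
$Y{\left(W \right)} = 3 W$ ($Y{\left(W \right)} = - 3 \left(- W\right) = 3 W$)
$\sqrt{\left(Y{\left(9 \right)} 809 + l\right) + q{\left(-1803 \right)}} = \sqrt{\left(3 \cdot 9 \cdot 809 + 14\right) - \left(686744 - 3250809\right)} = \sqrt{\left(27 \cdot 809 + 14\right) + \left(-1184372 + 3250809 + 497628\right)} = \sqrt{\left(21843 + 14\right) + 2564065} = \sqrt{21857 + 2564065} = \sqrt{2585922}$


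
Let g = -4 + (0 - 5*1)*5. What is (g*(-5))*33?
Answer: 4785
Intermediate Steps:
g = -29 (g = -4 + (0 - 5)*5 = -4 - 5*5 = -4 - 25 = -29)
(g*(-5))*33 = -29*(-5)*33 = 145*33 = 4785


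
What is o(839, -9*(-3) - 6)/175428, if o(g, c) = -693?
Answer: -7/1772 ≈ -0.0039503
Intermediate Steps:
o(839, -9*(-3) - 6)/175428 = -693/175428 = -693*1/175428 = -7/1772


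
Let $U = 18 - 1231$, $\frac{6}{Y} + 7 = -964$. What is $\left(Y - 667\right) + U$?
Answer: $- \frac{1825486}{971} \approx -1880.0$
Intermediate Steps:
$Y = - \frac{6}{971}$ ($Y = \frac{6}{-7 - 964} = \frac{6}{-971} = 6 \left(- \frac{1}{971}\right) = - \frac{6}{971} \approx -0.0061792$)
$U = -1213$ ($U = 18 - 1231 = -1213$)
$\left(Y - 667\right) + U = \left(- \frac{6}{971} - 667\right) - 1213 = - \frac{647663}{971} - 1213 = - \frac{1825486}{971}$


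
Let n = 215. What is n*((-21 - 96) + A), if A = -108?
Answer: -48375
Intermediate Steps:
n*((-21 - 96) + A) = 215*((-21 - 96) - 108) = 215*(-117 - 108) = 215*(-225) = -48375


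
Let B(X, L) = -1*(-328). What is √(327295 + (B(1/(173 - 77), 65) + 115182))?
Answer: √442805 ≈ 665.44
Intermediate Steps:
B(X, L) = 328
√(327295 + (B(1/(173 - 77), 65) + 115182)) = √(327295 + (328 + 115182)) = √(327295 + 115510) = √442805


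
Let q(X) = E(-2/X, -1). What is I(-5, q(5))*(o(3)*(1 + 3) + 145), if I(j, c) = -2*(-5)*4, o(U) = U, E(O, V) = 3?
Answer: 6280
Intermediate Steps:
q(X) = 3
I(j, c) = 40 (I(j, c) = 10*4 = 40)
I(-5, q(5))*(o(3)*(1 + 3) + 145) = 40*(3*(1 + 3) + 145) = 40*(3*4 + 145) = 40*(12 + 145) = 40*157 = 6280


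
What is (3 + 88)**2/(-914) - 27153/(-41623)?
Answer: -319862221/38043422 ≈ -8.4078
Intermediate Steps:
(3 + 88)**2/(-914) - 27153/(-41623) = 91**2*(-1/914) - 27153*(-1/41623) = 8281*(-1/914) + 27153/41623 = -8281/914 + 27153/41623 = -319862221/38043422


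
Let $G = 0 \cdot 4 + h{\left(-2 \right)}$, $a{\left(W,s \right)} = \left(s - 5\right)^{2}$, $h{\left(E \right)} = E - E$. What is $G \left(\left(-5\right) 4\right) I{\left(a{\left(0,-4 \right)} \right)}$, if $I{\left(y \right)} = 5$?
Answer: $0$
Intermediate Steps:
$h{\left(E \right)} = 0$
$a{\left(W,s \right)} = \left(-5 + s\right)^{2}$
$G = 0$ ($G = 0 \cdot 4 + 0 = 0 + 0 = 0$)
$G \left(\left(-5\right) 4\right) I{\left(a{\left(0,-4 \right)} \right)} = 0 \left(\left(-5\right) 4\right) 5 = 0 \left(-20\right) 5 = 0 \cdot 5 = 0$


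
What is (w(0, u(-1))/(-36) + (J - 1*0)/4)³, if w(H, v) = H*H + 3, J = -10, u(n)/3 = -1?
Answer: -29791/1728 ≈ -17.240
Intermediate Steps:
u(n) = -3 (u(n) = 3*(-1) = -3)
w(H, v) = 3 + H² (w(H, v) = H² + 3 = 3 + H²)
(w(0, u(-1))/(-36) + (J - 1*0)/4)³ = ((3 + 0²)/(-36) + (-10 - 1*0)/4)³ = ((3 + 0)*(-1/36) + (-10 + 0)*(¼))³ = (3*(-1/36) - 10*¼)³ = (-1/12 - 5/2)³ = (-31/12)³ = -29791/1728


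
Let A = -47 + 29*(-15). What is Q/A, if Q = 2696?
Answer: -1348/241 ≈ -5.5934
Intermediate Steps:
A = -482 (A = -47 - 435 = -482)
Q/A = 2696/(-482) = 2696*(-1/482) = -1348/241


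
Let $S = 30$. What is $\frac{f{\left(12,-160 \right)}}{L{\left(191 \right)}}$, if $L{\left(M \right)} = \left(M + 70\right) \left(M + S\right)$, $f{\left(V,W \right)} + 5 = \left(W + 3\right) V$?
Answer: $- \frac{1889}{57681} \approx -0.032749$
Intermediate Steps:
$f{\left(V,W \right)} = -5 + V \left(3 + W\right)$ ($f{\left(V,W \right)} = -5 + \left(W + 3\right) V = -5 + \left(3 + W\right) V = -5 + V \left(3 + W\right)$)
$L{\left(M \right)} = \left(30 + M\right) \left(70 + M\right)$ ($L{\left(M \right)} = \left(M + 70\right) \left(M + 30\right) = \left(70 + M\right) \left(30 + M\right) = \left(30 + M\right) \left(70 + M\right)$)
$\frac{f{\left(12,-160 \right)}}{L{\left(191 \right)}} = \frac{-5 + 3 \cdot 12 + 12 \left(-160\right)}{2100 + 191^{2} + 100 \cdot 191} = \frac{-5 + 36 - 1920}{2100 + 36481 + 19100} = - \frac{1889}{57681}$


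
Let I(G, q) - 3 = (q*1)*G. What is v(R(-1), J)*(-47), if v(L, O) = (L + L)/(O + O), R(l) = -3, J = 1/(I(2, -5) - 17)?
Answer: -3384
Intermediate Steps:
I(G, q) = 3 + G*q (I(G, q) = 3 + (q*1)*G = 3 + q*G = 3 + G*q)
J = -1/24 (J = 1/((3 + 2*(-5)) - 17) = 1/((3 - 10) - 17) = 1/(-7 - 17) = 1/(-24) = -1/24 ≈ -0.041667)
v(L, O) = L/O (v(L, O) = (2*L)/((2*O)) = (2*L)*(1/(2*O)) = L/O)
v(R(-1), J)*(-47) = -3/(-1/24)*(-47) = -3*(-24)*(-47) = 72*(-47) = -3384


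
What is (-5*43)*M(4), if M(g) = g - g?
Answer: 0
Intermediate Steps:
M(g) = 0
(-5*43)*M(4) = -5*43*0 = -215*0 = 0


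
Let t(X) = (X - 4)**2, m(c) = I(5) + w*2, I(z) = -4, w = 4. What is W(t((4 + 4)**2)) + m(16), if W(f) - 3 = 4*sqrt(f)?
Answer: 247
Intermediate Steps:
m(c) = 4 (m(c) = -4 + 4*2 = -4 + 8 = 4)
t(X) = (-4 + X)**2
W(f) = 3 + 4*sqrt(f)
W(t((4 + 4)**2)) + m(16) = (3 + 4*sqrt((-4 + (4 + 4)**2)**2)) + 4 = (3 + 4*sqrt((-4 + 8**2)**2)) + 4 = (3 + 4*sqrt((-4 + 64)**2)) + 4 = (3 + 4*sqrt(60**2)) + 4 = (3 + 4*sqrt(3600)) + 4 = (3 + 4*60) + 4 = (3 + 240) + 4 = 243 + 4 = 247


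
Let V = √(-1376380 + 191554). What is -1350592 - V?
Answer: -1350592 - I*√1184826 ≈ -1.3506e+6 - 1088.5*I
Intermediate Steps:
V = I*√1184826 (V = √(-1184826) = I*√1184826 ≈ 1088.5*I)
-1350592 - V = -1350592 - I*√1184826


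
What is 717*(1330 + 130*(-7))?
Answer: 301140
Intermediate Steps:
717*(1330 + 130*(-7)) = 717*(1330 - 910) = 717*420 = 301140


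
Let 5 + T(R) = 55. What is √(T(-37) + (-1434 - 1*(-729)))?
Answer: I*√655 ≈ 25.593*I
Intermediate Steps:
T(R) = 50 (T(R) = -5 + 55 = 50)
√(T(-37) + (-1434 - 1*(-729))) = √(50 + (-1434 - 1*(-729))) = √(50 + (-1434 + 729)) = √(50 - 705) = √(-655) = I*√655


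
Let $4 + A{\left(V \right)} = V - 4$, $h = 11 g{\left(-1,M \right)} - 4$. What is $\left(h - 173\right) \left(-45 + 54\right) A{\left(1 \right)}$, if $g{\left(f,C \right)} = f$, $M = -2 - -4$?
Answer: $11844$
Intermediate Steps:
$M = 2$ ($M = -2 + 4 = 2$)
$h = -15$ ($h = 11 \left(-1\right) - 4 = -11 - 4 = -15$)
$A{\left(V \right)} = -8 + V$ ($A{\left(V \right)} = -4 + \left(V - 4\right) = -4 + \left(-4 + V\right) = -8 + V$)
$\left(h - 173\right) \left(-45 + 54\right) A{\left(1 \right)} = \left(-15 - 173\right) \left(-45 + 54\right) \left(-8 + 1\right) = \left(-188\right) 9 \left(-7\right) = \left(-1692\right) \left(-7\right) = 11844$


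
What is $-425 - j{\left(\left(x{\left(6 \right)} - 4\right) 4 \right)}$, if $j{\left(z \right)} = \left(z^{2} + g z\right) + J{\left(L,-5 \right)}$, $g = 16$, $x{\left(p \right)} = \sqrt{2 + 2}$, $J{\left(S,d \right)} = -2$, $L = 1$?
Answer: $-359$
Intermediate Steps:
$x{\left(p \right)} = 2$ ($x{\left(p \right)} = \sqrt{4} = 2$)
$j{\left(z \right)} = -2 + z^{2} + 16 z$ ($j{\left(z \right)} = \left(z^{2} + 16 z\right) - 2 = -2 + z^{2} + 16 z$)
$-425 - j{\left(\left(x{\left(6 \right)} - 4\right) 4 \right)} = -425 - \left(-2 + \left(\left(2 - 4\right) 4\right)^{2} + 16 \left(2 - 4\right) 4\right) = -425 - \left(-2 + \left(\left(-2\right) 4\right)^{2} + 16 \left(\left(-2\right) 4\right)\right) = -425 - \left(-2 + \left(-8\right)^{2} + 16 \left(-8\right)\right) = -425 - \left(-2 + 64 - 128\right) = -425 - -66 = -425 + 66 = -359$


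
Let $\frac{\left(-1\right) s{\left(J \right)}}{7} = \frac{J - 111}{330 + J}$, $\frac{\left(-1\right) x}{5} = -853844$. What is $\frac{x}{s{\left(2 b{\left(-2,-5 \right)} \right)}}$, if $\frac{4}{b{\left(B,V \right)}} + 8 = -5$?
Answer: $\frac{18280800040}{10157} \approx 1.7998 \cdot 10^{6}$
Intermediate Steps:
$x = 4269220$ ($x = \left(-5\right) \left(-853844\right) = 4269220$)
$b{\left(B,V \right)} = - \frac{4}{13}$ ($b{\left(B,V \right)} = \frac{4}{-8 - 5} = \frac{4}{-13} = 4 \left(- \frac{1}{13}\right) = - \frac{4}{13}$)
$s{\left(J \right)} = - \frac{7 \left(-111 + J\right)}{330 + J}$ ($s{\left(J \right)} = - 7 \frac{J - 111}{330 + J} = - 7 \frac{-111 + J}{330 + J} = - \frac{7 \left(-111 + J\right)}{330 + J}$)
$\frac{x}{s{\left(2 b{\left(-2,-5 \right)} \right)}} = \frac{4269220}{7 \frac{1}{330 + 2 \left(- \frac{4}{13}\right)} \left(111 - 2 \left(- \frac{4}{13}\right)\right)} = \frac{4269220}{7 \frac{1}{330 - \frac{8}{13}} \left(111 - - \frac{8}{13}\right)} = \frac{4269220}{7 \frac{1}{\frac{4282}{13}} \left(111 + \frac{8}{13}\right)} = \frac{4269220}{7 \cdot \frac{13}{4282} \cdot \frac{1451}{13}} = \frac{4269220}{\frac{10157}{4282}} = 4269220 \cdot \frac{4282}{10157} = \frac{18280800040}{10157}$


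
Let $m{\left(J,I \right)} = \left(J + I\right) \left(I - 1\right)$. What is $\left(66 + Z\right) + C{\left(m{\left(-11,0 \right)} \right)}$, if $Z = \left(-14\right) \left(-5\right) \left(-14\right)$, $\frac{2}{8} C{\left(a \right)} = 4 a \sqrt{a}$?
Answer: $-914 + 176 \sqrt{11} \approx -330.27$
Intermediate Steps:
$m{\left(J,I \right)} = \left(-1 + I\right) \left(I + J\right)$ ($m{\left(J,I \right)} = \left(I + J\right) \left(-1 + I\right) = \left(-1 + I\right) \left(I + J\right)$)
$C{\left(a \right)} = 16 a^{\frac{3}{2}}$ ($C{\left(a \right)} = 4 \cdot 4 a \sqrt{a} = 4 \cdot 4 a^{\frac{3}{2}} = 16 a^{\frac{3}{2}}$)
$Z = -980$ ($Z = 70 \left(-14\right) = -980$)
$\left(66 + Z\right) + C{\left(m{\left(-11,0 \right)} \right)} = \left(66 - 980\right) + 16 \left(0^{2} - 0 - -11 + 0 \left(-11\right)\right)^{\frac{3}{2}} = -914 + 16 \left(0 + 0 + 11 + 0\right)^{\frac{3}{2}} = -914 + 16 \cdot 11^{\frac{3}{2}} = -914 + 16 \cdot 11 \sqrt{11} = -914 + 176 \sqrt{11}$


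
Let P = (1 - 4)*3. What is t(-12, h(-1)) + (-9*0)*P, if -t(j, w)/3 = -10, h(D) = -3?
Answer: 30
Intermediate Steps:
t(j, w) = 30 (t(j, w) = -3*(-10) = 30)
P = -9 (P = -3*3 = -9)
t(-12, h(-1)) + (-9*0)*P = 30 - 9*0*(-9) = 30 + 0*(-9) = 30 + 0 = 30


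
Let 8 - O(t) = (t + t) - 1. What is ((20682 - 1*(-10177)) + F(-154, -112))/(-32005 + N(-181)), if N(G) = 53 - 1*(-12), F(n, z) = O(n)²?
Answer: -32837/7985 ≈ -4.1123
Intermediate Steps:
O(t) = 9 - 2*t (O(t) = 8 - ((t + t) - 1) = 8 - (2*t - 1) = 8 - (-1 + 2*t) = 8 + (1 - 2*t) = 9 - 2*t)
F(n, z) = (9 - 2*n)²
N(G) = 65 (N(G) = 53 + 12 = 65)
((20682 - 1*(-10177)) + F(-154, -112))/(-32005 + N(-181)) = ((20682 - 1*(-10177)) + (-9 + 2*(-154))²)/(-32005 + 65) = ((20682 + 10177) + (-9 - 308)²)/(-31940) = (30859 + (-317)²)*(-1/31940) = (30859 + 100489)*(-1/31940) = 131348*(-1/31940) = -32837/7985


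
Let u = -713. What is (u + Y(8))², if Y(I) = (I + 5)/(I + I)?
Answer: 129846025/256 ≈ 5.0721e+5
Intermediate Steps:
Y(I) = (5 + I)/(2*I) (Y(I) = (5 + I)/((2*I)) = (5 + I)*(1/(2*I)) = (5 + I)/(2*I))
(u + Y(8))² = (-713 + (½)*(5 + 8)/8)² = (-713 + (½)*(⅛)*13)² = (-713 + 13/16)² = (-11395/16)² = 129846025/256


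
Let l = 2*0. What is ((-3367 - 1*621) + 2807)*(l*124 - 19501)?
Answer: 23030681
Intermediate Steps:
l = 0
((-3367 - 1*621) + 2807)*(l*124 - 19501) = ((-3367 - 1*621) + 2807)*(0*124 - 19501) = ((-3367 - 621) + 2807)*(0 - 19501) = (-3988 + 2807)*(-19501) = -1181*(-19501) = 23030681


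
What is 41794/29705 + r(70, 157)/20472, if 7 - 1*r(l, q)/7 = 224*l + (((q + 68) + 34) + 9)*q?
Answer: -11152431547/608120760 ≈ -18.339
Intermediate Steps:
r(l, q) = 49 - 1568*l - 7*q*(111 + q) (r(l, q) = 49 - 7*(224*l + (((q + 68) + 34) + 9)*q) = 49 - 7*(224*l + (((68 + q) + 34) + 9)*q) = 49 - 7*(224*l + ((102 + q) + 9)*q) = 49 - 7*(224*l + (111 + q)*q) = 49 - 7*(224*l + q*(111 + q)) = 49 + (-1568*l - 7*q*(111 + q)) = 49 - 1568*l - 7*q*(111 + q))
41794/29705 + r(70, 157)/20472 = 41794/29705 + (49 - 1568*70 - 777*157 - 7*157**2)/20472 = 41794*(1/29705) + (49 - 109760 - 121989 - 7*24649)*(1/20472) = 41794/29705 + (49 - 109760 - 121989 - 172543)*(1/20472) = 41794/29705 - 404243*1/20472 = 41794/29705 - 404243/20472 = -11152431547/608120760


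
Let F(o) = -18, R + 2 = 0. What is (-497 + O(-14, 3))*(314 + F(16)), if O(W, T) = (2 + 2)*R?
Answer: -149480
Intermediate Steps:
R = -2 (R = -2 + 0 = -2)
O(W, T) = -8 (O(W, T) = (2 + 2)*(-2) = 4*(-2) = -8)
(-497 + O(-14, 3))*(314 + F(16)) = (-497 - 8)*(314 - 18) = -505*296 = -149480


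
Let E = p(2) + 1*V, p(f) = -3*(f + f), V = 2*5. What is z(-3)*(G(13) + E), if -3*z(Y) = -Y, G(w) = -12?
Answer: 14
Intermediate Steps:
V = 10
p(f) = -6*f
z(Y) = Y/3 (z(Y) = -(-1)*Y/3 = Y/3)
E = -2 (E = -6*2 + 1*10 = -12 + 10 = -2)
z(-3)*(G(13) + E) = ((1/3)*(-3))*(-12 - 2) = -1*(-14) = 14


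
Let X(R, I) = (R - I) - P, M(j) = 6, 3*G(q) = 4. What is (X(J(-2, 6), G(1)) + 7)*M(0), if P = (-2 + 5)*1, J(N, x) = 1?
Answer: 22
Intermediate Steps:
G(q) = 4/3 (G(q) = (⅓)*4 = 4/3)
P = 3 (P = 3*1 = 3)
X(R, I) = -3 + R - I (X(R, I) = (R - I) - 1*3 = (R - I) - 3 = -3 + R - I)
(X(J(-2, 6), G(1)) + 7)*M(0) = ((-3 + 1 - 1*4/3) + 7)*6 = ((-3 + 1 - 4/3) + 7)*6 = (-10/3 + 7)*6 = (11/3)*6 = 22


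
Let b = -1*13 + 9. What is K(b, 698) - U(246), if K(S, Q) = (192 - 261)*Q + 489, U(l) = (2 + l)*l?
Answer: -108681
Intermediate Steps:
U(l) = l*(2 + l)
b = -4 (b = -13 + 9 = -4)
K(S, Q) = 489 - 69*Q (K(S, Q) = -69*Q + 489 = 489 - 69*Q)
K(b, 698) - U(246) = (489 - 69*698) - 246*(2 + 246) = (489 - 48162) - 246*248 = -47673 - 1*61008 = -47673 - 61008 = -108681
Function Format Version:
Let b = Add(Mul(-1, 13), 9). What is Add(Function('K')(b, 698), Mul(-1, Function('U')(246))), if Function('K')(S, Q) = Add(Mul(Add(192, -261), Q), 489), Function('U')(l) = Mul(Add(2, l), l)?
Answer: -108681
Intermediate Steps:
Function('U')(l) = Mul(l, Add(2, l))
b = -4 (b = Add(-13, 9) = -4)
Function('K')(S, Q) = Add(489, Mul(-69, Q)) (Function('K')(S, Q) = Add(Mul(-69, Q), 489) = Add(489, Mul(-69, Q)))
Add(Function('K')(b, 698), Mul(-1, Function('U')(246))) = Add(Add(489, Mul(-69, 698)), Mul(-1, Mul(246, Add(2, 246)))) = Add(Add(489, -48162), Mul(-1, Mul(246, 248))) = Add(-47673, Mul(-1, 61008)) = Add(-47673, -61008) = -108681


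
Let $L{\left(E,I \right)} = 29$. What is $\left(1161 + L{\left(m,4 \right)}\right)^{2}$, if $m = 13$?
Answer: $1416100$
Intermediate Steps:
$\left(1161 + L{\left(m,4 \right)}\right)^{2} = \left(1161 + 29\right)^{2} = 1190^{2} = 1416100$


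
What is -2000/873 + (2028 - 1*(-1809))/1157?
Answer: 1035701/1010061 ≈ 1.0254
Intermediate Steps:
-2000/873 + (2028 - 1*(-1809))/1157 = -2000*1/873 + (2028 + 1809)*(1/1157) = -2000/873 + 3837*(1/1157) = -2000/873 + 3837/1157 = 1035701/1010061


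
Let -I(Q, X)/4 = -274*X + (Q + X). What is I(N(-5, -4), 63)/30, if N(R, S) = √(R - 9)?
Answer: 11466/5 - 2*I*√14/15 ≈ 2293.2 - 0.49889*I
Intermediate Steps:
N(R, S) = √(-9 + R)
I(Q, X) = -4*Q + 1092*X (I(Q, X) = -4*(-274*X + (Q + X)) = -4*(Q - 273*X) = -4*Q + 1092*X)
I(N(-5, -4), 63)/30 = (-4*√(-9 - 5) + 1092*63)/30 = (-4*I*√14 + 68796)*(1/30) = (68796 - 4*I*√14)*(1/30) = 11466/5 - 2*I*√14/15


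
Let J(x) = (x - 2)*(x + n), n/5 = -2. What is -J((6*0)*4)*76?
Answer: -1520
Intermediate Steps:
n = -10 (n = 5*(-2) = -10)
J(x) = (-10 + x)*(-2 + x) (J(x) = (x - 2)*(x - 10) = (-2 + x)*(-10 + x) = (-10 + x)*(-2 + x))
-J((6*0)*4)*76 = -(20 + ((6*0)*4)² - 12*6*0*4)*76 = -(20 + (0*4)² - 0*4)*76 = -(20 + 0² - 12*0)*76 = -(20 + 0 + 0)*76 = -20*76 = -1*1520 = -1520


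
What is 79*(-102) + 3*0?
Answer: -8058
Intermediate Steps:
79*(-102) + 3*0 = -8058 + 0 = -8058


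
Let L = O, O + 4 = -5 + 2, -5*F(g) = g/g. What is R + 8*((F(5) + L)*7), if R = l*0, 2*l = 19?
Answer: -2016/5 ≈ -403.20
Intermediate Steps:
l = 19/2 (l = (½)*19 = 19/2 ≈ 9.5000)
F(g) = -⅕ (F(g) = -g/(5*g) = -⅕*1 = -⅕)
O = -7 (O = -4 + (-5 + 2) = -4 - 3 = -7)
L = -7
R = 0 (R = (19/2)*0 = 0)
R + 8*((F(5) + L)*7) = 0 + 8*((-⅕ - 7)*7) = 0 + 8*(-36/5*7) = 0 + 8*(-252/5) = 0 - 2016/5 = -2016/5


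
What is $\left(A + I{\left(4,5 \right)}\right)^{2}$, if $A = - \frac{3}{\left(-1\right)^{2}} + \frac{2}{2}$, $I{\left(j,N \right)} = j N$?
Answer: $324$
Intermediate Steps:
$I{\left(j,N \right)} = N j$
$A = -2$ ($A = - \frac{3}{1} + 2 \cdot \frac{1}{2} = \left(-3\right) 1 + 1 = -3 + 1 = -2$)
$\left(A + I{\left(4,5 \right)}\right)^{2} = \left(-2 + 5 \cdot 4\right)^{2} = \left(-2 + 20\right)^{2} = 18^{2} = 324$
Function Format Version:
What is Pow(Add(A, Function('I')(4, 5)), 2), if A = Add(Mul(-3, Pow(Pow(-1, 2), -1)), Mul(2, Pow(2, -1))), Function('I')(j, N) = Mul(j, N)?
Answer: 324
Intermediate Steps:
Function('I')(j, N) = Mul(N, j)
A = -2 (A = Add(Mul(-3, Pow(1, -1)), Mul(2, Rational(1, 2))) = Add(Mul(-3, 1), 1) = Add(-3, 1) = -2)
Pow(Add(A, Function('I')(4, 5)), 2) = Pow(Add(-2, Mul(5, 4)), 2) = Pow(Add(-2, 20), 2) = Pow(18, 2) = 324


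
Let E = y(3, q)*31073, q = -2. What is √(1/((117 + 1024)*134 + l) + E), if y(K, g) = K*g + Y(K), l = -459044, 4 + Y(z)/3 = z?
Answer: I*√1048465666287546/61230 ≈ 528.83*I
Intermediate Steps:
Y(z) = -12 + 3*z
y(K, g) = -12 + 3*K + K*g (y(K, g) = K*g + (-12 + 3*K) = -12 + 3*K + K*g)
E = -279657 (E = (-12 + 3*3 + 3*(-2))*31073 = (-12 + 9 - 6)*31073 = -9*31073 = -279657)
√(1/((117 + 1024)*134 + l) + E) = √(1/((117 + 1024)*134 - 459044) - 279657) = √(1/(1141*134 - 459044) - 279657) = √(1/(152894 - 459044) - 279657) = √(1/(-306150) - 279657) = √(-1/306150 - 279657) = √(-85616990551/306150) = I*√1048465666287546/61230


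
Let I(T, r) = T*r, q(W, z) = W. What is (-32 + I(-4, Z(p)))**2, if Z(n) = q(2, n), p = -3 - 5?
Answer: 1600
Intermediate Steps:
p = -8
Z(n) = 2
(-32 + I(-4, Z(p)))**2 = (-32 - 4*2)**2 = (-32 - 8)**2 = (-40)**2 = 1600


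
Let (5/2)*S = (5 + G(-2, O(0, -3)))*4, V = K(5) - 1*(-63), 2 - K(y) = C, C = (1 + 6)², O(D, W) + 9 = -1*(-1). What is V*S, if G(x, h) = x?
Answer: 384/5 ≈ 76.800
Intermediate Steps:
O(D, W) = -8 (O(D, W) = -9 - 1*(-1) = -9 + 1 = -8)
C = 49 (C = 7² = 49)
K(y) = -47 (K(y) = 2 - 1*49 = 2 - 49 = -47)
V = 16 (V = -47 - 1*(-63) = -47 + 63 = 16)
S = 24/5 (S = 2*((5 - 2)*4)/5 = 2*(3*4)/5 = (⅖)*12 = 24/5 ≈ 4.8000)
V*S = 16*(24/5) = 384/5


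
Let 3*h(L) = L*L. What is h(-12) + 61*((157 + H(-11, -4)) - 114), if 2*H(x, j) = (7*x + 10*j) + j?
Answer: -2039/2 ≈ -1019.5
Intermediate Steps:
h(L) = L**2/3 (h(L) = (L*L)/3 = L**2/3)
H(x, j) = 7*x/2 + 11*j/2 (H(x, j) = ((7*x + 10*j) + j)/2 = (7*x + 11*j)/2 = 7*x/2 + 11*j/2)
h(-12) + 61*((157 + H(-11, -4)) - 114) = (1/3)*(-12)**2 + 61*((157 + ((7/2)*(-11) + (11/2)*(-4))) - 114) = (1/3)*144 + 61*((157 + (-77/2 - 22)) - 114) = 48 + 61*((157 - 121/2) - 114) = 48 + 61*(193/2 - 114) = 48 + 61*(-35/2) = 48 - 2135/2 = -2039/2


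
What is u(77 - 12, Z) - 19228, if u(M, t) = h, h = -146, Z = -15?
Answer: -19374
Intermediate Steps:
u(M, t) = -146
u(77 - 12, Z) - 19228 = -146 - 19228 = -19374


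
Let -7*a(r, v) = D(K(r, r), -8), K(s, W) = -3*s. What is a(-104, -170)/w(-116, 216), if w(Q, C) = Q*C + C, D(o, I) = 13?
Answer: 13/173880 ≈ 7.4764e-5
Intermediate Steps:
a(r, v) = -13/7 (a(r, v) = -⅐*13 = -13/7)
w(Q, C) = C + C*Q (w(Q, C) = C*Q + C = C + C*Q)
a(-104, -170)/w(-116, 216) = -13*1/(216*(1 - 116))/7 = -13/(7*(216*(-115))) = -13/7/(-24840) = -13/7*(-1/24840) = 13/173880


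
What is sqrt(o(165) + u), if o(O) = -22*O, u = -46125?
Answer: I*sqrt(49755) ≈ 223.06*I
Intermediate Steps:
sqrt(o(165) + u) = sqrt(-22*165 - 46125) = sqrt(-3630 - 46125) = sqrt(-49755) = I*sqrt(49755)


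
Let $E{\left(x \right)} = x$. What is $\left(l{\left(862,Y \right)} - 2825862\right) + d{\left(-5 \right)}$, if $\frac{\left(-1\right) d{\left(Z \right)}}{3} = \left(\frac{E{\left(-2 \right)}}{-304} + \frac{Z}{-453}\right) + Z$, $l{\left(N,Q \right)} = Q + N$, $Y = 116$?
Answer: $- \frac{64836394501}{22952} \approx -2.8249 \cdot 10^{6}$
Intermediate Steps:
$l{\left(N,Q \right)} = N + Q$
$d{\left(Z \right)} = - \frac{3}{152} - \frac{452 Z}{151}$ ($d{\left(Z \right)} = - 3 \left(\left(- \frac{2}{-304} + \frac{Z}{-453}\right) + Z\right) = - 3 \left(\left(\left(-2\right) \left(- \frac{1}{304}\right) + Z \left(- \frac{1}{453}\right)\right) + Z\right) = - 3 \left(\left(\frac{1}{152} - \frac{Z}{453}\right) + Z\right) = - 3 \left(\frac{1}{152} + \frac{452 Z}{453}\right) = - \frac{3}{152} - \frac{452 Z}{151}$)
$\left(l{\left(862,Y \right)} - 2825862\right) + d{\left(-5 \right)} = \left(\left(862 + 116\right) - 2825862\right) - - \frac{343067}{22952} = \left(978 - 2825862\right) + \left(- \frac{3}{152} + \frac{2260}{151}\right) = -2824884 + \frac{343067}{22952} = - \frac{64836394501}{22952}$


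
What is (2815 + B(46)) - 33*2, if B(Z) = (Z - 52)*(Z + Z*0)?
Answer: 2473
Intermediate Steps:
B(Z) = Z*(-52 + Z) (B(Z) = (-52 + Z)*(Z + 0) = (-52 + Z)*Z = Z*(-52 + Z))
(2815 + B(46)) - 33*2 = (2815 + 46*(-52 + 46)) - 33*2 = (2815 + 46*(-6)) - 66 = (2815 - 276) - 66 = 2539 - 66 = 2473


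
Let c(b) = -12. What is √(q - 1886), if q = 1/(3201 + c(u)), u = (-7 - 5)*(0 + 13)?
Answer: I*√19180090617/3189 ≈ 43.428*I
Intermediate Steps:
u = -156 (u = -12*13 = -156)
q = 1/3189 (q = 1/(3201 - 12) = 1/3189 ≈ 0.00031358)
√(q - 1886) = √(1/3189 - 1886) = √(-6014453/3189) = I*√19180090617/3189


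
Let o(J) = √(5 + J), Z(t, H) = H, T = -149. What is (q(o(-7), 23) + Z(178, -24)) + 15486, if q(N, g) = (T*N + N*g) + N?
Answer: 15462 - 125*I*√2 ≈ 15462.0 - 176.78*I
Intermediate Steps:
q(N, g) = -148*N + N*g (q(N, g) = (-149*N + N*g) + N = -148*N + N*g)
(q(o(-7), 23) + Z(178, -24)) + 15486 = (√(5 - 7)*(-148 + 23) - 24) + 15486 = (√(-2)*(-125) - 24) + 15486 = ((I*√2)*(-125) - 24) + 15486 = (-125*I*√2 - 24) + 15486 = (-24 - 125*I*√2) + 15486 = 15462 - 125*I*√2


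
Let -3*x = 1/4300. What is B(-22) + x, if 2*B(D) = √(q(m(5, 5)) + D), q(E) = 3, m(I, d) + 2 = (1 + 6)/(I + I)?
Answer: -1/12900 + I*√19/2 ≈ -7.7519e-5 + 2.1795*I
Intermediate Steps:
m(I, d) = -2 + 7/(2*I) (m(I, d) = -2 + (1 + 6)/(I + I) = -2 + 7/((2*I)) = -2 + 7*(1/(2*I)) = -2 + 7/(2*I))
x = -1/12900 (x = -⅓/4300 = -⅓*1/4300 = -1/12900 ≈ -7.7519e-5)
B(D) = √(3 + D)/2
B(-22) + x = √(3 - 22)/2 - 1/12900 = √(-19)/2 - 1/12900 = (I*√19)/2 - 1/12900 = I*√19/2 - 1/12900 = -1/12900 + I*√19/2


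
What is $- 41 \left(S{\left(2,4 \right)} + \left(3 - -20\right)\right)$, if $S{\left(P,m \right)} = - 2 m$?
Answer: $-615$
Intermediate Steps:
$- 41 \left(S{\left(2,4 \right)} + \left(3 - -20\right)\right) = - 41 \left(\left(-2\right) 4 + \left(3 - -20\right)\right) = - 41 \left(-8 + \left(3 + 20\right)\right) = - 41 \left(-8 + 23\right) = \left(-41\right) 15 = -615$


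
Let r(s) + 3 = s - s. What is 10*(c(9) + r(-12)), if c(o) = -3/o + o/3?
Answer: -10/3 ≈ -3.3333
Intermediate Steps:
c(o) = -3/o + o/3 (c(o) = -3/o + o*(⅓) = -3/o + o/3)
r(s) = -3 (r(s) = -3 + (s - s) = -3 + 0 = -3)
10*(c(9) + r(-12)) = 10*((-3/9 + (⅓)*9) - 3) = 10*((-3*⅑ + 3) - 3) = 10*((-⅓ + 3) - 3) = 10*(8/3 - 3) = 10*(-⅓) = -10/3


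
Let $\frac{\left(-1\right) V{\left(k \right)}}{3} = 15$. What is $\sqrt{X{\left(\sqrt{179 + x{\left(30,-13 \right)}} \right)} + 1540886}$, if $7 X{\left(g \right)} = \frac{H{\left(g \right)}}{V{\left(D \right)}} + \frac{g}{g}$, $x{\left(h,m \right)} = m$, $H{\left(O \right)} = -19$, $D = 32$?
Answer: $\frac{13 \sqrt{100522310}}{105} \approx 1241.3$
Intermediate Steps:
$V{\left(k \right)} = -45$ ($V{\left(k \right)} = \left(-3\right) 15 = -45$)
$X{\left(g \right)} = \frac{64}{315}$ ($X{\left(g \right)} = \frac{- \frac{19}{-45} + \frac{g}{g}}{7} = \frac{\left(-19\right) \left(- \frac{1}{45}\right) + 1}{7} = \frac{\frac{19}{45} + 1}{7} = \frac{1}{7} \cdot \frac{64}{45} = \frac{64}{315}$)
$\sqrt{X{\left(\sqrt{179 + x{\left(30,-13 \right)}} \right)} + 1540886} = \sqrt{\frac{64}{315} + 1540886} = \sqrt{\frac{485379154}{315}} = \frac{13 \sqrt{100522310}}{105}$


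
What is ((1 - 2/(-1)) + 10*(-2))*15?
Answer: -255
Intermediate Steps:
((1 - 2/(-1)) + 10*(-2))*15 = ((1 - 2*(-1)) - 20)*15 = ((1 - 1*(-2)) - 20)*15 = ((1 + 2) - 20)*15 = (3 - 20)*15 = -17*15 = -255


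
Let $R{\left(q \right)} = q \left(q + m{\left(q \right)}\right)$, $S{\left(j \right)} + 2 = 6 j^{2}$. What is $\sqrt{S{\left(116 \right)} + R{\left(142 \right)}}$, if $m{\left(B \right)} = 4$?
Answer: $3 \sqrt{11274} \approx 318.54$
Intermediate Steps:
$S{\left(j \right)} = -2 + 6 j^{2}$
$R{\left(q \right)} = q \left(4 + q\right)$ ($R{\left(q \right)} = q \left(q + 4\right) = q \left(4 + q\right)$)
$\sqrt{S{\left(116 \right)} + R{\left(142 \right)}} = \sqrt{\left(-2 + 6 \cdot 116^{2}\right) + 142 \left(4 + 142\right)} = \sqrt{\left(-2 + 6 \cdot 13456\right) + 142 \cdot 146} = \sqrt{\left(-2 + 80736\right) + 20732} = \sqrt{80734 + 20732} = \sqrt{101466} = 3 \sqrt{11274}$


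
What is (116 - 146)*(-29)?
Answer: 870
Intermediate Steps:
(116 - 146)*(-29) = -30*(-29) = 870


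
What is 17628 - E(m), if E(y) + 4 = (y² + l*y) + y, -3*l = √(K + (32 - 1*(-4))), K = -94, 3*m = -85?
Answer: 151718/9 - 85*I*√58/9 ≈ 16858.0 - 71.927*I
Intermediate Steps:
m = -85/3 (m = (⅓)*(-85) = -85/3 ≈ -28.333)
l = -I*√58/3 (l = -√(-94 + (32 - 1*(-4)))/3 = -√(-94 + (32 + 4))/3 = -√(-94 + 36)/3 = -I*√58/3 ≈ -2.5386*I)
E(y) = -4 + y + y² - I*y*√58/3 (E(y) = -4 + ((y² + (-I*√58/3)*y) + y) = -4 + ((y² - I*y*√58/3) + y) = -4 + (y + y² - I*y*√58/3) = -4 + y + y² - I*y*√58/3)
17628 - E(m) = 17628 - (-4 - 85/3 + (-85/3)² - ⅓*I*(-85/3)*√58) = 17628 - (-4 - 85/3 + 7225/9 + 85*I*√58/9) = 17628 - (6934/9 + 85*I*√58/9) = 17628 + (-6934/9 - 85*I*√58/9) = 151718/9 - 85*I*√58/9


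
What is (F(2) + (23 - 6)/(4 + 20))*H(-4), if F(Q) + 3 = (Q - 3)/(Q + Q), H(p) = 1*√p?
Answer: -61*I/12 ≈ -5.0833*I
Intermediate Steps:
H(p) = √p
F(Q) = -3 + (-3 + Q)/(2*Q) (F(Q) = -3 + (Q - 3)/(Q + Q) = -3 + (-3 + Q)/((2*Q)) = -3 + (-3 + Q)*(1/(2*Q)) = -3 + (-3 + Q)/(2*Q))
(F(2) + (23 - 6)/(4 + 20))*H(-4) = ((½)*(-3 - 5*2)/2 + (23 - 6)/(4 + 20))*√(-4) = ((½)*(½)*(-3 - 10) + 17/24)*(2*I) = ((½)*(½)*(-13) + 17*(1/24))*(2*I) = (-13/4 + 17/24)*(2*I) = -61*I/12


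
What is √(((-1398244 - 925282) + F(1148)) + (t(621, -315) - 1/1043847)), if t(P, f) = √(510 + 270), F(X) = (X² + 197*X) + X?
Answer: √(-213673011158261 + 549063522*√195)/16569 ≈ 882.21*I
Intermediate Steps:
F(X) = X² + 198*X
t(P, f) = 2*√195 (t(P, f) = √780 = 2*√195)
√(((-1398244 - 925282) + F(1148)) + (t(621, -315) - 1/1043847)) = √(((-1398244 - 925282) + 1148*(198 + 1148)) + (2*√195 - 1/1043847)) = √((-2323526 + 1148*1346) + (2*√195 - 1*1/1043847)) = √((-2323526 + 1545208) + (2*√195 - 1/1043847)) = √(-778318 + (-1/1043847 + 2*√195)) = √(-812444909347/1043847 + 2*√195)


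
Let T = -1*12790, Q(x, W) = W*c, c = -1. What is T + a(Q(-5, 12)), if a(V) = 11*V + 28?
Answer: -12894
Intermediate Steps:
Q(x, W) = -W (Q(x, W) = W*(-1) = -W)
a(V) = 28 + 11*V
T = -12790
T + a(Q(-5, 12)) = -12790 + (28 + 11*(-1*12)) = -12790 + (28 + 11*(-12)) = -12790 + (28 - 132) = -12790 - 104 = -12894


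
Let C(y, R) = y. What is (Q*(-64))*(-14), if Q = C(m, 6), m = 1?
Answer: 896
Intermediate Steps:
Q = 1
(Q*(-64))*(-14) = (1*(-64))*(-14) = -64*(-14) = 896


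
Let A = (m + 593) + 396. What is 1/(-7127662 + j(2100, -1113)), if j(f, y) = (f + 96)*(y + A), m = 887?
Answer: -1/5452114 ≈ -1.8342e-7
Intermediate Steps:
A = 1876 (A = (887 + 593) + 396 = 1480 + 396 = 1876)
j(f, y) = (96 + f)*(1876 + y) (j(f, y) = (f + 96)*(y + 1876) = (96 + f)*(1876 + y))
1/(-7127662 + j(2100, -1113)) = 1/(-7127662 + (180096 + 96*(-1113) + 1876*2100 + 2100*(-1113))) = 1/(-7127662 + (180096 - 106848 + 3939600 - 2337300)) = 1/(-7127662 + 1675548) = 1/(-5452114) = -1/5452114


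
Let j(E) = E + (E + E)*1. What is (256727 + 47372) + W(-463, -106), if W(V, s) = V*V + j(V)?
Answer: 517079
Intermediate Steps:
j(E) = 3*E (j(E) = E + (2*E)*1 = E + 2*E = 3*E)
W(V, s) = V² + 3*V (W(V, s) = V*V + 3*V = V² + 3*V)
(256727 + 47372) + W(-463, -106) = (256727 + 47372) - 463*(3 - 463) = 304099 - 463*(-460) = 304099 + 212980 = 517079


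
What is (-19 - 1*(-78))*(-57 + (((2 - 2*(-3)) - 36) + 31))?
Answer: -3186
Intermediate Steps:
(-19 - 1*(-78))*(-57 + (((2 - 2*(-3)) - 36) + 31)) = (-19 + 78)*(-57 + (((2 + 6) - 36) + 31)) = 59*(-57 + ((8 - 36) + 31)) = 59*(-57 + (-28 + 31)) = 59*(-57 + 3) = 59*(-54) = -3186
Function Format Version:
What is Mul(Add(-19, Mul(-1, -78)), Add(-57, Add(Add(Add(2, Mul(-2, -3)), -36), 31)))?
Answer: -3186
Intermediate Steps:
Mul(Add(-19, Mul(-1, -78)), Add(-57, Add(Add(Add(2, Mul(-2, -3)), -36), 31))) = Mul(Add(-19, 78), Add(-57, Add(Add(Add(2, 6), -36), 31))) = Mul(59, Add(-57, Add(Add(8, -36), 31))) = Mul(59, Add(-57, Add(-28, 31))) = Mul(59, Add(-57, 3)) = Mul(59, -54) = -3186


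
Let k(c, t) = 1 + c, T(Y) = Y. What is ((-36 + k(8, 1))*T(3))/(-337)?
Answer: 81/337 ≈ 0.24036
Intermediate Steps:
((-36 + k(8, 1))*T(3))/(-337) = ((-36 + (1 + 8))*3)/(-337) = ((-36 + 9)*3)*(-1/337) = -27*3*(-1/337) = -81*(-1/337) = 81/337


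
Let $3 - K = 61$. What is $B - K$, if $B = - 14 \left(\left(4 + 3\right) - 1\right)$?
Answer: $-26$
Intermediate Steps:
$K = -58$ ($K = 3 - 61 = -58$)
$B = -84$ ($B = - 14 \left(7 - 1\right) = \left(-14\right) 6 = -84$)
$B - K = -84 - -58 = -84 + 58 = -26$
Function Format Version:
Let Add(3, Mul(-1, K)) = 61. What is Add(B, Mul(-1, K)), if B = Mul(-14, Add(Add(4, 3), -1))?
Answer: -26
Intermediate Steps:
K = -58 (K = Add(3, Mul(-1, 61)) = Add(3, -61) = -58)
B = -84 (B = Mul(-14, Add(7, -1)) = Mul(-14, 6) = -84)
Add(B, Mul(-1, K)) = Add(-84, Mul(-1, -58)) = Add(-84, 58) = -26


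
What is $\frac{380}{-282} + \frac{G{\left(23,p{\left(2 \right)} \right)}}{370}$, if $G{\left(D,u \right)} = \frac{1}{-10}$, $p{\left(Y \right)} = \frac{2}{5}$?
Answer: $- \frac{703141}{521700} \approx -1.3478$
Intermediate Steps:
$p{\left(Y \right)} = \frac{2}{5}$ ($p{\left(Y \right)} = 2 \cdot \frac{1}{5} = \frac{2}{5}$)
$G{\left(D,u \right)} = - \frac{1}{10}$
$\frac{380}{-282} + \frac{G{\left(23,p{\left(2 \right)} \right)}}{370} = \frac{380}{-282} - \frac{1}{10 \cdot 370} = 380 \left(- \frac{1}{282}\right) - \frac{1}{3700} = - \frac{190}{141} - \frac{1}{3700} = - \frac{703141}{521700}$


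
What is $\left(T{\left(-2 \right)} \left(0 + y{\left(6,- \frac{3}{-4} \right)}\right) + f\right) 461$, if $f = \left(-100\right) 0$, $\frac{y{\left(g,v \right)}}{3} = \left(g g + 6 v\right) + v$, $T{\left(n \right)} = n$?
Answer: $- \frac{228195}{2} \approx -1.141 \cdot 10^{5}$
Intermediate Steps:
$y{\left(g,v \right)} = 3 g^{2} + 21 v$ ($y{\left(g,v \right)} = 3 \left(\left(g g + 6 v\right) + v\right) = 3 \left(\left(g^{2} + 6 v\right) + v\right) = 3 \left(g^{2} + 7 v\right) = 3 g^{2} + 21 v$)
$f = 0$
$\left(T{\left(-2 \right)} \left(0 + y{\left(6,- \frac{3}{-4} \right)}\right) + f\right) 461 = \left(- 2 \left(0 + \left(3 \cdot 6^{2} + 21 \left(- \frac{3}{-4}\right)\right)\right) + 0\right) 461 = \left(- 2 \left(0 + \left(3 \cdot 36 + 21 \left(\left(-3\right) \left(- \frac{1}{4}\right)\right)\right)\right) + 0\right) 461 = \left(- 2 \left(0 + \left(108 + 21 \cdot \frac{3}{4}\right)\right) + 0\right) 461 = \left(- 2 \left(0 + \left(108 + \frac{63}{4}\right)\right) + 0\right) 461 = \left(- 2 \left(0 + \frac{495}{4}\right) + 0\right) 461 = \left(\left(-2\right) \frac{495}{4} + 0\right) 461 = \left(- \frac{495}{2} + 0\right) 461 = \left(- \frac{495}{2}\right) 461 = - \frac{228195}{2}$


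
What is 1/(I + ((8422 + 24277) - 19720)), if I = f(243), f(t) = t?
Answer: 1/13222 ≈ 7.5632e-5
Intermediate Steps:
I = 243
1/(I + ((8422 + 24277) - 19720)) = 1/(243 + ((8422 + 24277) - 19720)) = 1/(243 + (32699 - 19720)) = 1/(243 + 12979) = 1/13222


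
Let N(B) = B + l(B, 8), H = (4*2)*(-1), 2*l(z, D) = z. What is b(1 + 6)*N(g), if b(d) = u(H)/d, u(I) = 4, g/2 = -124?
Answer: -1488/7 ≈ -212.57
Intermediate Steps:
l(z, D) = z/2
H = -8 (H = 8*(-1) = -8)
g = -248 (g = 2*(-124) = -248)
b(d) = 4/d
N(B) = 3*B/2 (N(B) = B + B/2 = 3*B/2)
b(1 + 6)*N(g) = (4/(1 + 6))*((3/2)*(-248)) = (4/7)*(-372) = -1488/7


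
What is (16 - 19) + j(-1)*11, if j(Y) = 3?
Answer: 30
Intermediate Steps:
(16 - 19) + j(-1)*11 = (16 - 19) + 3*11 = -3 + 33 = 30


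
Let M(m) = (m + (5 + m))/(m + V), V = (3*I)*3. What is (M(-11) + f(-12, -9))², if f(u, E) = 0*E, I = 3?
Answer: 289/256 ≈ 1.1289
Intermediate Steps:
f(u, E) = 0
V = 27 (V = (3*3)*3 = 9*3 = 27)
M(m) = (5 + 2*m)/(27 + m) (M(m) = (m + (5 + m))/(m + 27) = (5 + 2*m)/(27 + m))
(M(-11) + f(-12, -9))² = ((5 + 2*(-11))/(27 - 11) + 0)² = ((5 - 22)/16 + 0)² = ((1/16)*(-17) + 0)² = (-17/16 + 0)² = (-17/16)² = 289/256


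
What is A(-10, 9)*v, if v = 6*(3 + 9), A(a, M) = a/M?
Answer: -80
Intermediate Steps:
v = 72 (v = 6*12 = 72)
A(-10, 9)*v = -10/9*72 = -80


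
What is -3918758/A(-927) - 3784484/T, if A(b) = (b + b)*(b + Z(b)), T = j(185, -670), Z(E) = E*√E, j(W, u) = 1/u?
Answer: 2022036173422535981/797457312 + 1959379*I*√103/265819104 ≈ 2.5356e+9 + 0.074808*I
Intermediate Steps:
Z(E) = E^(3/2)
T = -1/670 (T = 1/(-670) = -1/670 ≈ -0.0014925)
A(b) = 2*b*(b + b^(3/2)) (A(b) = (b + b)*(b + b^(3/2)) = (2*b)*(b + b^(3/2)) = 2*b*(b + b^(3/2)))
-3918758/A(-927) - 3784484/T = -3918758*(-1/(1854*(-927 + (-927)^(3/2)))) - 3784484/(-1/670) = -3918758*(-1/(1854*(-927 - 2781*I*√103))) - 3784484*(-670) = -3918758/(1718658 + 5155974*I*√103) + 2535604280 = 2535604280 - 3918758/(1718658 + 5155974*I*√103)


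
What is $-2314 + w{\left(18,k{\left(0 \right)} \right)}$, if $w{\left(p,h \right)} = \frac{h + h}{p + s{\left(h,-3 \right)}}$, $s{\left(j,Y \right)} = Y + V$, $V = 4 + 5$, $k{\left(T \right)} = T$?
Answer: $-2314$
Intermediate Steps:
$V = 9$
$s{\left(j,Y \right)} = 9 + Y$ ($s{\left(j,Y \right)} = Y + 9 = 9 + Y$)
$w{\left(p,h \right)} = \frac{2 h}{6 + p}$ ($w{\left(p,h \right)} = \frac{h + h}{p + \left(9 - 3\right)} = \frac{2 h}{p + 6} = \frac{2 h}{6 + p}$)
$-2314 + w{\left(18,k{\left(0 \right)} \right)} = -2314 + 2 \cdot 0 \frac{1}{6 + 18} = -2314 + 2 \cdot 0 \cdot \frac{1}{24} = -2314 + 0 = -2314$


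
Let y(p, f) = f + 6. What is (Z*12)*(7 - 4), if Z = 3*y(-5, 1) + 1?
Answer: 792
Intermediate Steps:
y(p, f) = 6 + f
Z = 22 (Z = 3*(6 + 1) + 1 = 3*7 + 1 = 21 + 1 = 22)
(Z*12)*(7 - 4) = (22*12)*(7 - 4) = 264*3 = 792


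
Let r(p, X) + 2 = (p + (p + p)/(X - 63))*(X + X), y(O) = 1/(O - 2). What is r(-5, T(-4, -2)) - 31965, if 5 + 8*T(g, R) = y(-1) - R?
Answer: -145942897/4566 ≈ -31963.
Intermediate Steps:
y(O) = 1/(-2 + O)
T(g, R) = -2/3 - R/8 (T(g, R) = -5/8 + (1/(-2 - 1) - R)/8 = -5/8 + (1/(-3) - R)/8 = -5/8 + (-1/3 - R)/8 = -5/8 + (-1/24 - R/8) = -2/3 - R/8)
r(p, X) = -2 + 2*X*(p + 2*p/(-63 + X)) (r(p, X) = -2 + (p + (p + p)/(X - 63))*(X + X) = -2 + (p + (2*p)/(-63 + X))*(2*X) = -2 + (p + 2*p/(-63 + X))*(2*X) = -2 + 2*X*(p + 2*p/(-63 + X)))
r(-5, T(-4, -2)) - 31965 = 2*(63 - (-2/3 - 1/8*(-2)) - 5*(-2/3 - 1/8*(-2))**2 - 61*(-2/3 - 1/8*(-2))*(-5))/(-63 + (-2/3 - 1/8*(-2))) - 31965 = 2*(63 - (-2/3 + 1/4) - 5*(-2/3 + 1/4)**2 - 61*(-2/3 + 1/4)*(-5))/(-63 + (-2/3 + 1/4)) - 31965 = 2*(63 - 1*(-5/12) - 5*(-5/12)**2 - 61*(-5/12)*(-5))/(-63 - 5/12) - 31965 = 2*(63 + 5/12 - 5*25/144 - 1525/12)/(-761/12) - 31965 = 2*(-12/761)*(63 + 5/12 - 125/144 - 1525/12) - 31965 = 2*(-12/761)*(-9293/144) - 31965 = 9293/4566 - 31965 = -145942897/4566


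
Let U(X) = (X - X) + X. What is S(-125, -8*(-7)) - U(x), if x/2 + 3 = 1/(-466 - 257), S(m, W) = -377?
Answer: -268231/723 ≈ -371.00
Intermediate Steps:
x = -4340/723 (x = -6 + 2/(-466 - 257) = -6 + 2/(-723) = -6 + 2*(-1/723) = -6 - 2/723 = -4340/723 ≈ -6.0028)
U(X) = X (U(X) = 0 + X = X)
S(-125, -8*(-7)) - U(x) = -377 - 1*(-4340/723) = -377 + 4340/723 = -268231/723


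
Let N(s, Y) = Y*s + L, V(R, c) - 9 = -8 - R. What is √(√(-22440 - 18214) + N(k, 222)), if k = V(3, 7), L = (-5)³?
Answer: √(-569 + I*√40654) ≈ 4.1634 + 24.214*I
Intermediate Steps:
V(R, c) = 1 - R (V(R, c) = 9 + (-8 - R) = 1 - R)
L = -125
k = -2 (k = 1 - 1*3 = 1 - 3 = -2)
N(s, Y) = -125 + Y*s (N(s, Y) = Y*s - 125 = -125 + Y*s)
√(√(-22440 - 18214) + N(k, 222)) = √(√(-22440 - 18214) + (-125 + 222*(-2))) = √(√(-40654) + (-125 - 444)) = √(I*√40654 - 569) = √(-569 + I*√40654)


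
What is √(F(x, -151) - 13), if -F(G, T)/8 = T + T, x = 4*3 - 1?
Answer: 3*√267 ≈ 49.020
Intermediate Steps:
x = 11 (x = 12 - 1 = 11)
F(G, T) = -16*T (F(G, T) = -8*(T + T) = -16*T)
√(F(x, -151) - 13) = √(-16*(-151) - 13) = √(2416 - 13) = √2403 = 3*√267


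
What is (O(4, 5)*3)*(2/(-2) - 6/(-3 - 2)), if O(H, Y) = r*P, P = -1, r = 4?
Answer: -12/5 ≈ -2.4000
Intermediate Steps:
O(H, Y) = -4 (O(H, Y) = 4*(-1) = -4)
(O(4, 5)*3)*(2/(-2) - 6/(-3 - 2)) = (-4*3)*(2/(-2) - 6/(-3 - 2)) = -12*(2*(-½) - 6/(-5)) = -12*(-1 - 6*(-⅕)) = -12*(-1 + 6/5) = -12*⅕ = -12/5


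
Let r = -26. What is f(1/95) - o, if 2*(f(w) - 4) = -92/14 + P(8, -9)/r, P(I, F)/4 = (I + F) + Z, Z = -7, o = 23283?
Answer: -2118632/91 ≈ -23282.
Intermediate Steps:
P(I, F) = -28 + 4*F + 4*I (P(I, F) = 4*((I + F) - 7) = 4*((F + I) - 7) = 4*(-7 + F + I) = -28 + 4*F + 4*I)
f(w) = 121/91 (f(w) = 4 + (-92/14 + (-28 + 4*(-9) + 4*8)/(-26))/2 = 4 + (-92*1/14 + (-28 - 36 + 32)*(-1/26))/2 = 4 + (-46/7 - 32*(-1/26))/2 = 4 + (-46/7 + 16/13)/2 = 4 + (1/2)*(-486/91) = 4 - 243/91 = 121/91)
f(1/95) - o = 121/91 - 1*23283 = 121/91 - 23283 = -2118632/91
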